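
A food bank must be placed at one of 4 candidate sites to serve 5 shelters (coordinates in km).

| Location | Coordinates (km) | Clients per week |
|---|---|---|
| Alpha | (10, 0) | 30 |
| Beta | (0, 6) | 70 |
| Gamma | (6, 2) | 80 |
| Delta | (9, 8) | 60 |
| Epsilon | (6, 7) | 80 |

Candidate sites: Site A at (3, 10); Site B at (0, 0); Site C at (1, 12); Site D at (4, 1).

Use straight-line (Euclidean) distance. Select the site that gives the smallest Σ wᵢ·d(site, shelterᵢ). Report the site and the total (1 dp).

Site D, total 1831.7 km

Total weighted distance at each candidate:
  Site A (3, 10): total = 2118.6
  Site B (0, 0): total = 2686.0
  Site C (1, 12): total = 2872.6
  Site D (4, 1): total = 1831.7
Minimum is at Site D with total 1831.7 km.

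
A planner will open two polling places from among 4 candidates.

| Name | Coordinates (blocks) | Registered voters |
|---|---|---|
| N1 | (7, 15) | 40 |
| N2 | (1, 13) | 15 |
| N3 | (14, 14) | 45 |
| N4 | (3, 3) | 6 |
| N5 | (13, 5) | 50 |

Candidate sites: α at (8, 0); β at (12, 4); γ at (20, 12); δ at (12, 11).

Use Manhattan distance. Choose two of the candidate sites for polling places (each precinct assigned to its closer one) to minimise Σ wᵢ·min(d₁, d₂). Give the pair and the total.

{β, δ}, total 940

Evaluate every pair (each demand assigned to the nearer of the two):
  {β, δ}: total = 940
  {α, δ}: total = 1178
  {γ, δ}: total = 1232
  {β, γ}: total = 1460
  {α, β}: total = 1628
  {α, γ}: total = 1848
Best pair: {β, δ} with total 940.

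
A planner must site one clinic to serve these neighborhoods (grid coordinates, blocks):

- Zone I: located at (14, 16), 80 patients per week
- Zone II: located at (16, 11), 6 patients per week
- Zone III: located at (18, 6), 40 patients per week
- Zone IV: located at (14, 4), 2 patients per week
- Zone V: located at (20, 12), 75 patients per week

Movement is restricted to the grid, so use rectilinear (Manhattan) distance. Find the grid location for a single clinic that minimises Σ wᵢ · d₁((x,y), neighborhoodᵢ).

Manhattan distance separates: Σwᵢ(|x−xᵢ|+|y−yᵢ|) = Σwᵢ|x−xᵢ| + Σwᵢ|y−yᵢ|, so x and y are optimised independently as 1-D weighted medians.
Total weight W = 203; half = 101.5.
x-coordinate, sorted with cumulative weight:
  x=14 (Zone I, w=80) cum 80
  x=14 (Zone IV, w=2) cum 82
  x=16 (Zone II, w=6) cum 88
  x=18 (Zone III, w=40) cum 128  ← median
  x=20 (Zone V, w=75) cum 203
⇒ x* = 18
y-coordinate, sorted with cumulative weight:
  y=4 (Zone IV, w=2) cum 2
  y=6 (Zone III, w=40) cum 42
  y=11 (Zone II, w=6) cum 48
  y=12 (Zone V, w=75) cum 123  ← median
  y=16 (Zone I, w=80) cum 203
⇒ y* = 12

(18, 12)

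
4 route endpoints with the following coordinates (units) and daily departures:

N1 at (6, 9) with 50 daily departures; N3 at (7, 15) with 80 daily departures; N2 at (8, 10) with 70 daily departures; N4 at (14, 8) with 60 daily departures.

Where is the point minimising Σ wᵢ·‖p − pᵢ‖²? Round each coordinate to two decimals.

(8.69, 10.88)

The minimiser of Σwᵢ‖p−pᵢ‖² is the weighted centroid p* = (Σwᵢpᵢ)/(Σwᵢ).
Σwᵢ = 260.
Σwᵢxᵢ = 50·6 + 80·7 + 70·8 + 60·14 = 2260.
Σwᵢyᵢ = 50·9 + 80·15 + 70·10 + 60·8 = 2830.
x* = 2260/260 = 8.69, y* = 2830/260 = 10.88.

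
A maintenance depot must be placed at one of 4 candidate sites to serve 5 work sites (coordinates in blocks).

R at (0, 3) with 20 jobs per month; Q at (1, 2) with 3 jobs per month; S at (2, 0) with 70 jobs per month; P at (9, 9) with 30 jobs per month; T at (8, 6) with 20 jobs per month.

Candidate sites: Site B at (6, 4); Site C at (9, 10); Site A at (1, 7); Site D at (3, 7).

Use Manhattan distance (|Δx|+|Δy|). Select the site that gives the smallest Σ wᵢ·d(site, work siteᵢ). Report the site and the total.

Site B, total 1041 blocks

Total weighted distance at each candidate:
  Site B (6, 4): total = 1041
  Site C (9, 10): total = 1688
  Site A (1, 7): total = 1135
  Site D (3, 7): total = 1081
Minimum is at Site B with total 1041 blocks.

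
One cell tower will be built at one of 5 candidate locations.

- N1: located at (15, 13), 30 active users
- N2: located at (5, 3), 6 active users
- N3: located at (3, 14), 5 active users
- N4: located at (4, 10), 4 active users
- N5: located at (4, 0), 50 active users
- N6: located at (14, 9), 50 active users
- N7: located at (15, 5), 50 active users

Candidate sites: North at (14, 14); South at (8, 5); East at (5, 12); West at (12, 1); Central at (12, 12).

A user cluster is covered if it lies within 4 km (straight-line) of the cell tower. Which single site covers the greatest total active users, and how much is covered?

Coverage radius r = 4 km; a point is covered iff (Δx)²+(Δy)² ≤ 4² = 16.
  North (14, 14): covers {N1} → 30
  South (8, 5): covers {N2} → 6
  East (5, 12): covers {N3, N4} → 9
  West (12, 1): covers {none} → 0
  Central (12, 12): covers {N1, N6} → 80
Maximum coverage at Central: 80 active users.

Central, covering 80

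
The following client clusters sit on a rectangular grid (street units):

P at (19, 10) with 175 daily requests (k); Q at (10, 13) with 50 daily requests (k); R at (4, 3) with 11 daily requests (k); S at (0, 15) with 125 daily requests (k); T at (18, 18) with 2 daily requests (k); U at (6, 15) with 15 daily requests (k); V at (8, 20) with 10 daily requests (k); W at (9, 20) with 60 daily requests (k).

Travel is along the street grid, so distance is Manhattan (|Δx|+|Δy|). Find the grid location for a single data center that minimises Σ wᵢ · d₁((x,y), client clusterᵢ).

(10, 13)

Manhattan distance separates: Σwᵢ(|x−xᵢ|+|y−yᵢ|) = Σwᵢ|x−xᵢ| + Σwᵢ|y−yᵢ|, so x and y are optimised independently as 1-D weighted medians.
Total weight W = 448; half = 224.
x-coordinate, sorted with cumulative weight:
  x=0 (S, w=125) cum 125
  x=4 (R, w=11) cum 136
  x=6 (U, w=15) cum 151
  x=8 (V, w=10) cum 161
  x=9 (W, w=60) cum 221
  x=10 (Q, w=50) cum 271  ← median
  x=18 (T, w=2) cum 273
  x=19 (P, w=175) cum 448
⇒ x* = 10
y-coordinate, sorted with cumulative weight:
  y=3 (R, w=11) cum 11
  y=10 (P, w=175) cum 186
  y=13 (Q, w=50) cum 236  ← median
  y=15 (S, w=125) cum 361
  y=15 (U, w=15) cum 376
  y=18 (T, w=2) cum 378
  y=20 (V, w=10) cum 388
  y=20 (W, w=60) cum 448
⇒ y* = 13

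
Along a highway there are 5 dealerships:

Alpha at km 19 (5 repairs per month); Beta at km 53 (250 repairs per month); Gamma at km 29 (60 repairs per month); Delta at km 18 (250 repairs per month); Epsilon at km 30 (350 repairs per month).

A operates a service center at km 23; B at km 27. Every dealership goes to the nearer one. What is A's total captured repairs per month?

255

The indifferent point is the midpoint (23+27)/2 = 25; dealerships left of it (closer to A at 23) go to A, those right go to B.
  Delta at 18 (w=250) → A
  Alpha at 19 (w=5) → A
  Gamma at 29 (w=60) → B
  Epsilon at 30 (w=350) → B
  Beta at 53 (w=250) → B
A captures 255; B captures 660.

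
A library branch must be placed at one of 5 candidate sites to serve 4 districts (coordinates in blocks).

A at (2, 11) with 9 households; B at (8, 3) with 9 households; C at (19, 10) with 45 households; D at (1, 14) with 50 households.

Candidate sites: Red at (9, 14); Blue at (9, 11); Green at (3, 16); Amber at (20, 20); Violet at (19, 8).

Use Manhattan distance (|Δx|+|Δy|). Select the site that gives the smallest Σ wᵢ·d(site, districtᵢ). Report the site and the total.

Total weighted distance at each candidate:
  Red (9, 14): total = 1228
  Blue (9, 11): total = 1189
  Green (3, 16): total = 1406
  Amber (20, 20): total = 2249
  Violet (19, 8): total = 1614
Minimum is at Blue with total 1189 blocks.

Blue, total 1189 blocks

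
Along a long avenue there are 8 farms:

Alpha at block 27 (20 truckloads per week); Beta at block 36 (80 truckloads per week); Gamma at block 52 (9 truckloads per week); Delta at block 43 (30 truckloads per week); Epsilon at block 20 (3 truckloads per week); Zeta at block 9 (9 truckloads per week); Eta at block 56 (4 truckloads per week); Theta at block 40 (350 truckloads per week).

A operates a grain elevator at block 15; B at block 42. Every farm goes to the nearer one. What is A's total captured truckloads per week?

32

The indifferent point is the midpoint (15+42)/2 = 28.5; farms left of it (closer to A at 15) go to A, those right go to B.
  Zeta at 9 (w=9) → A
  Epsilon at 20 (w=3) → A
  Alpha at 27 (w=20) → A
  Beta at 36 (w=80) → B
  Theta at 40 (w=350) → B
  Delta at 43 (w=30) → B
  Gamma at 52 (w=9) → B
  Eta at 56 (w=4) → B
A captures 32; B captures 473.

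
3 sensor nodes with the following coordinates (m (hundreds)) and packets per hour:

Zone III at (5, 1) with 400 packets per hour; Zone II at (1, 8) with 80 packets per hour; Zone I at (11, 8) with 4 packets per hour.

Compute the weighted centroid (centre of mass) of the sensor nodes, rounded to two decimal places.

The minimiser of Σwᵢ‖p−pᵢ‖² is the weighted centroid p* = (Σwᵢpᵢ)/(Σwᵢ).
Σwᵢ = 484.
Σwᵢxᵢ = 400·5 + 80·1 + 4·11 = 2124.
Σwᵢyᵢ = 400·1 + 80·8 + 4·8 = 1072.
x* = 2124/484 = 4.39, y* = 1072/484 = 2.21.

(4.39, 2.21)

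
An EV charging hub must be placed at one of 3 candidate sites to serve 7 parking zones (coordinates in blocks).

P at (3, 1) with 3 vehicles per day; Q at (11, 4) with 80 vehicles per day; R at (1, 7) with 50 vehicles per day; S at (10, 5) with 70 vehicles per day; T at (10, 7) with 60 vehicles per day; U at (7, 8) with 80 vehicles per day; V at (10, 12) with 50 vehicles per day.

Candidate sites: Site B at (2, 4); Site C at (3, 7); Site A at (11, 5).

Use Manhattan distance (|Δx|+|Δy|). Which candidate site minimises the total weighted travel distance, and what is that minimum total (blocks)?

Site A, total 1926 blocks

Total weighted distance at each candidate:
  Site B (2, 4): total = 3742
  Site C (3, 7): total = 3048
  Site A (11, 5): total = 1926
Minimum is at Site A with total 1926 blocks.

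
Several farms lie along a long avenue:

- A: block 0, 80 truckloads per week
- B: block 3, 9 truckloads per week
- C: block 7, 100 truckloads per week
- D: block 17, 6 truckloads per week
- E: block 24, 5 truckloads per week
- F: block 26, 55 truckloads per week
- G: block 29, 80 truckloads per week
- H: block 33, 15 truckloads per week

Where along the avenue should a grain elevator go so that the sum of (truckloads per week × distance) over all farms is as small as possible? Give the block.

For a sum of weighted absolute distances on a line, the optimum is the weighted median (not the mean). Total weight W = 350; half-weight = 175.
Sort by position and accumulate weight:
  block 0 (A, w=80) → cum 80
  block 3 (B, w=9) → cum 89
  block 7 (C, w=100) → cum 189  ≥ 175 → median here
  block 17 (D, w=6) → cum 195
  block 24 (E, w=5) → cum 200
  block 26 (F, w=55) → cum 255
  block 29 (G, w=80) → cum 335
  block 33 (H, w=15) → cum 350
Optimal location: block 7.

x = 7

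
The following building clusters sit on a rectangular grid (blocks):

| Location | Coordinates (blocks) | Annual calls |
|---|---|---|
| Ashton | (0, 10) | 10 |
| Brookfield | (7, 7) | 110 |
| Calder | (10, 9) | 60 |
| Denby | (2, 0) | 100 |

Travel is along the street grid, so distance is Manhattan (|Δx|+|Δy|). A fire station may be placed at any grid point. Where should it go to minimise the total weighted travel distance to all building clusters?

Manhattan distance separates: Σwᵢ(|x−xᵢ|+|y−yᵢ|) = Σwᵢ|x−xᵢ| + Σwᵢ|y−yᵢ|, so x and y are optimised independently as 1-D weighted medians.
Total weight W = 280; half = 140.
x-coordinate, sorted with cumulative weight:
  x=0 (Ashton, w=10) cum 10
  x=2 (Denby, w=100) cum 110
  x=7 (Brookfield, w=110) cum 220  ← median
  x=10 (Calder, w=60) cum 280
⇒ x* = 7
y-coordinate, sorted with cumulative weight:
  y=0 (Denby, w=100) cum 100
  y=7 (Brookfield, w=110) cum 210  ← median
  y=9 (Calder, w=60) cum 270
  y=10 (Ashton, w=10) cum 280
⇒ y* = 7

(7, 7)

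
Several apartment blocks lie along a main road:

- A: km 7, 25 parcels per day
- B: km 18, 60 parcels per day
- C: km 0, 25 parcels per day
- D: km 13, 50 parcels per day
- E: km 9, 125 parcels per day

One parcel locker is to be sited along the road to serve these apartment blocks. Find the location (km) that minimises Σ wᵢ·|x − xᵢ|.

For a sum of weighted absolute distances on a line, the optimum is the weighted median (not the mean). Total weight W = 285; half-weight = 142.5.
Sort by position and accumulate weight:
  km 0 (C, w=25) → cum 25
  km 7 (A, w=25) → cum 50
  km 9 (E, w=125) → cum 175  ≥ 142.5 → median here
  km 13 (D, w=50) → cum 225
  km 18 (B, w=60) → cum 285
Optimal location: km 9.

x = 9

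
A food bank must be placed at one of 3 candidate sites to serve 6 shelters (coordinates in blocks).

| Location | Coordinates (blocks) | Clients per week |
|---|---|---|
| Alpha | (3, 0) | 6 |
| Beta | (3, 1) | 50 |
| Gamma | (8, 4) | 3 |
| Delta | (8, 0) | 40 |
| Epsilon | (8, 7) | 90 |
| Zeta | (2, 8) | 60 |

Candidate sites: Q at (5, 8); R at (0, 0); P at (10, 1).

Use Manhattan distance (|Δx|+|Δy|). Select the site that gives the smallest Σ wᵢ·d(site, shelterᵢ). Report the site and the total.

Total weighted distance at each candidate:
  Q (5, 8): total = 1511
  R (0, 0): total = 2524
  P (10, 1): total = 2153
Minimum is at Q with total 1511 blocks.

Q, total 1511 blocks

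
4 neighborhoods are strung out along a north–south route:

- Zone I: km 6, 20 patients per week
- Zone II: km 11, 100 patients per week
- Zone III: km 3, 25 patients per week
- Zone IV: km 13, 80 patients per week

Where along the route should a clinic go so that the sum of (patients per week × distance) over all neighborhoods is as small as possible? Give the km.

For a sum of weighted absolute distances on a line, the optimum is the weighted median (not the mean). Total weight W = 225; half-weight = 112.5.
Sort by position and accumulate weight:
  km 3 (Zone III, w=25) → cum 25
  km 6 (Zone I, w=20) → cum 45
  km 11 (Zone II, w=100) → cum 145  ≥ 112.5 → median here
  km 13 (Zone IV, w=80) → cum 225
Optimal location: km 11.

x = 11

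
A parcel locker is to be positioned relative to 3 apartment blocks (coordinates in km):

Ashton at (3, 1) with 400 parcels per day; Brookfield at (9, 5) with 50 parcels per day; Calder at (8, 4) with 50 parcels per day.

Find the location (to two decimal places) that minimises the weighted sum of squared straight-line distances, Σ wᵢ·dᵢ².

The minimiser of Σwᵢ‖p−pᵢ‖² is the weighted centroid p* = (Σwᵢpᵢ)/(Σwᵢ).
Σwᵢ = 500.
Σwᵢxᵢ = 400·3 + 50·9 + 50·8 = 2050.
Σwᵢyᵢ = 400·1 + 50·5 + 50·4 = 850.
x* = 2050/500 = 4.10, y* = 850/500 = 1.70.

(4.10, 1.70)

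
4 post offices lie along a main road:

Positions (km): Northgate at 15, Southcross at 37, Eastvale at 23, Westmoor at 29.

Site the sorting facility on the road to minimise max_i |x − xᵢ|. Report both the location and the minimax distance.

The 1-center on a line is the midpoint of the two extreme points: leftmost at 15, rightmost at 37.
Optimal location = (15 + 37)/2 = 26; maximum distance = (37 − 15)/2 = 11.

location 26, max distance 11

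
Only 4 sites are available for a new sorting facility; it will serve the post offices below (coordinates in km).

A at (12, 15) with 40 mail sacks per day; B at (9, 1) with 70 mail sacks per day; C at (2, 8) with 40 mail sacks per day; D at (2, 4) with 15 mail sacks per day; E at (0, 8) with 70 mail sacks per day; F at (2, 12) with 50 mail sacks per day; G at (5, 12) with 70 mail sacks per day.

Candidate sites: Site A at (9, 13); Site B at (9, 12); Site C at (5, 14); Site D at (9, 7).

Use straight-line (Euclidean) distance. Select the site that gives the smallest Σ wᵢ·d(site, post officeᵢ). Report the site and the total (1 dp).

Total weighted distance at each candidate:
  Site A (9, 13): total = 2862.2
  Site B (9, 12): total = 2741.1
  Site C (5, 14): total = 2526.9
  Site D (9, 7): total = 2671.1
Minimum is at Site C with total 2526.9 km.

Site C, total 2526.9 km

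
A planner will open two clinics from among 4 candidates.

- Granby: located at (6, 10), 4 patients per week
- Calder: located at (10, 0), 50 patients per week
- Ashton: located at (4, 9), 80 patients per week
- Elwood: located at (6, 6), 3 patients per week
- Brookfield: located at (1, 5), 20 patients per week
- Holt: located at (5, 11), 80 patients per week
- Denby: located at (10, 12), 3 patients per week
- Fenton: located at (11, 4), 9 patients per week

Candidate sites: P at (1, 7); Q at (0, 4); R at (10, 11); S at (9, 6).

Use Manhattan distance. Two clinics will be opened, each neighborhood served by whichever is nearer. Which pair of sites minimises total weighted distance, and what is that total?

Evaluate every pair (each demand assigned to the nearer of the two):
  {P, R}: total = 1503
  {P, S}: total = 1524
  {R, S}: total = 1638
  {Q, R}: total = 1749
  {Q, S}: total = 1844
  {P, Q}: total = 1971
Best pair: {P, R} with total 1503.

{P, R}, total 1503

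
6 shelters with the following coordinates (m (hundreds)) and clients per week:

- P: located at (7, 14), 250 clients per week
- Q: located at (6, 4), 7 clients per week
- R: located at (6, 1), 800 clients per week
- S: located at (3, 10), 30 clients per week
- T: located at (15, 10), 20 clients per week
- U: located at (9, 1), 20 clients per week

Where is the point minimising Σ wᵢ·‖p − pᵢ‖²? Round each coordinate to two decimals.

The minimiser of Σwᵢ‖p−pᵢ‖² is the weighted centroid p* = (Σwᵢpᵢ)/(Σwᵢ).
Σwᵢ = 1127.
Σwᵢxᵢ = 250·7 + 7·6 + 800·6 + 30·3 + 20·15 + 20·9 = 7162.
Σwᵢyᵢ = 250·14 + 7·4 + 800·1 + 30·10 + 20·10 + 20·1 = 4848.
x* = 7162/1127 = 6.35, y* = 4848/1127 = 4.30.

(6.35, 4.30)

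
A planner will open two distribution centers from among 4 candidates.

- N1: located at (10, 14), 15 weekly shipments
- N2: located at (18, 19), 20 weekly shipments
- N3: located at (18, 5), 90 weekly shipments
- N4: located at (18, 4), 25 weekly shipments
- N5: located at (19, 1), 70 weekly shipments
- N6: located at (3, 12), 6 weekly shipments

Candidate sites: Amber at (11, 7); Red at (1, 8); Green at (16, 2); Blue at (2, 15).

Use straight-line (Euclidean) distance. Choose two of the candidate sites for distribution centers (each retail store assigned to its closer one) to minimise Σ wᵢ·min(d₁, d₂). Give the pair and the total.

{Amber, Green}, total 1057.1

Evaluate every pair (each demand assigned to the nearer of the two):
  {Amber, Green}: total = 1057.1
  {Green, Blue}: total = 1086.3
  {Red, Green}: total = 1148.0
  {Amber, Blue}: total = 1948.5
  {Amber, Red}: total = 1956.4
  {Red, Blue}: total = 3811.9
Best pair: {Amber, Green} with total 1057.1.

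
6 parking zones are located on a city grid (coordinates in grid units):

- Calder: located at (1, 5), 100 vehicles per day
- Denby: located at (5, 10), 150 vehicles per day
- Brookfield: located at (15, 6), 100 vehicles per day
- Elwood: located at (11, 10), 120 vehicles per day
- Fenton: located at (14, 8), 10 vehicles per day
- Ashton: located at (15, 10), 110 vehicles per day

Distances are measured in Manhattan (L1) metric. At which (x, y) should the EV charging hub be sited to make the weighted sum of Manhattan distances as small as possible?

Manhattan distance separates: Σwᵢ(|x−xᵢ|+|y−yᵢ|) = Σwᵢ|x−xᵢ| + Σwᵢ|y−yᵢ|, so x and y are optimised independently as 1-D weighted medians.
Total weight W = 590; half = 295.
x-coordinate, sorted with cumulative weight:
  x=1 (Calder, w=100) cum 100
  x=5 (Denby, w=150) cum 250
  x=11 (Elwood, w=120) cum 370  ← median
  x=14 (Fenton, w=10) cum 380
  x=15 (Brookfield, w=100) cum 480
  x=15 (Ashton, w=110) cum 590
⇒ x* = 11
y-coordinate, sorted with cumulative weight:
  y=5 (Calder, w=100) cum 100
  y=6 (Brookfield, w=100) cum 200
  y=8 (Fenton, w=10) cum 210
  y=10 (Denby, w=150) cum 360  ← median
  y=10 (Elwood, w=120) cum 480
  y=10 (Ashton, w=110) cum 590
⇒ y* = 10

(11, 10)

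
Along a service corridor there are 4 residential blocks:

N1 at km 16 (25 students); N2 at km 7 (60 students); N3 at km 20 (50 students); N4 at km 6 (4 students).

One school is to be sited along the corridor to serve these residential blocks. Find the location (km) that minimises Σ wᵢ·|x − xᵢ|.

x = 16

For a sum of weighted absolute distances on a line, the optimum is the weighted median (not the mean). Total weight W = 139; half-weight = 69.5.
Sort by position and accumulate weight:
  km 6 (N4, w=4) → cum 4
  km 7 (N2, w=60) → cum 64
  km 16 (N1, w=25) → cum 89  ≥ 69.5 → median here
  km 20 (N3, w=50) → cum 139
Optimal location: km 16.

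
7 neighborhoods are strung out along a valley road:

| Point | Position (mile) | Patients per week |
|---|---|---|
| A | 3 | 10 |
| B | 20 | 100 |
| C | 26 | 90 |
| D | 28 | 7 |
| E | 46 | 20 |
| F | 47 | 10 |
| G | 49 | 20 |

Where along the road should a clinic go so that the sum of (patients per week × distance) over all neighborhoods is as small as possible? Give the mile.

For a sum of weighted absolute distances on a line, the optimum is the weighted median (not the mean). Total weight W = 257; half-weight = 128.5.
Sort by position and accumulate weight:
  mile 3 (A, w=10) → cum 10
  mile 20 (B, w=100) → cum 110
  mile 26 (C, w=90) → cum 200  ≥ 128.5 → median here
  mile 28 (D, w=7) → cum 207
  mile 46 (E, w=20) → cum 227
  mile 47 (F, w=10) → cum 237
  mile 49 (G, w=20) → cum 257
Optimal location: mile 26.

x = 26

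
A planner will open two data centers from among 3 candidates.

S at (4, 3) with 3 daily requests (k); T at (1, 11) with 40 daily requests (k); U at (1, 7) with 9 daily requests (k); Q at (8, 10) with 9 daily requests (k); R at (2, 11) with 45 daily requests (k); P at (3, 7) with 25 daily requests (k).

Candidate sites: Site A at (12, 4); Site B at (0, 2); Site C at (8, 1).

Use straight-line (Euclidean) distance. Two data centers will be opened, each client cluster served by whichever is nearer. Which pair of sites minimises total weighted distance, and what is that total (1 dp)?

Evaluate every pair (each demand assigned to the nearer of the two):
  {Site A, Site B}: total = 1046.0
  {Site B, Site C}: total = 1062.1
  {Site A, Site C}: total = 1369.6
Best pair: {Site A, Site B} with total 1046.0.

{Site A, Site B}, total 1046.0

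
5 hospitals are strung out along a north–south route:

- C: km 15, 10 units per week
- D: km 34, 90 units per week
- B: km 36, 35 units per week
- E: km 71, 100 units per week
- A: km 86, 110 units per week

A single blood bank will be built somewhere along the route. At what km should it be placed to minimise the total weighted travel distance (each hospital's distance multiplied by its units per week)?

For a sum of weighted absolute distances on a line, the optimum is the weighted median (not the mean). Total weight W = 345; half-weight = 172.5.
Sort by position and accumulate weight:
  km 15 (C, w=10) → cum 10
  km 34 (D, w=90) → cum 100
  km 36 (B, w=35) → cum 135
  km 71 (E, w=100) → cum 235  ≥ 172.5 → median here
  km 86 (A, w=110) → cum 345
Optimal location: km 71.

x = 71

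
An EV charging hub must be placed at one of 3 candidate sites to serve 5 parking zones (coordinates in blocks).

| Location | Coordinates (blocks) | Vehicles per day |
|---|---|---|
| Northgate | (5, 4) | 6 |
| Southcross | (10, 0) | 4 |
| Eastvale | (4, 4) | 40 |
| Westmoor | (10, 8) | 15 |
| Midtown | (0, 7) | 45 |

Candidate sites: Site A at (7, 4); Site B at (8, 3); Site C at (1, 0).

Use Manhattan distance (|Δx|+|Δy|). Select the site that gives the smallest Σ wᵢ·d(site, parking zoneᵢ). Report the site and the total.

Total weighted distance at each candidate:
  Site A (7, 4): total = 715
  Site B (8, 3): total = 889
  Site C (1, 0): total = 979
Minimum is at Site A with total 715 blocks.

Site A, total 715 blocks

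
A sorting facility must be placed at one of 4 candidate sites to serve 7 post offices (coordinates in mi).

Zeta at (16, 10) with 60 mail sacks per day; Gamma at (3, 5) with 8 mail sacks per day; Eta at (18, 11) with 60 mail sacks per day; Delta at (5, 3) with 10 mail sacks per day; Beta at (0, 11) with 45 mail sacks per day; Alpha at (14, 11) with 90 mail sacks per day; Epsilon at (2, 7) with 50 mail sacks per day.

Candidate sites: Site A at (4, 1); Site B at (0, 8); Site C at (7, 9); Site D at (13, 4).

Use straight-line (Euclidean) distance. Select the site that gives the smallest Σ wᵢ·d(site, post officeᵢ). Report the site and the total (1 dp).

Site C, total 2574.7 mi

Total weighted distance at each candidate:
  Site A (4, 1): total = 4061.3
  Site B (0, 8): total = 3702.4
  Site C (7, 9): total = 2574.7
  Site D (13, 4): total = 2950.6
Minimum is at Site C with total 2574.7 mi.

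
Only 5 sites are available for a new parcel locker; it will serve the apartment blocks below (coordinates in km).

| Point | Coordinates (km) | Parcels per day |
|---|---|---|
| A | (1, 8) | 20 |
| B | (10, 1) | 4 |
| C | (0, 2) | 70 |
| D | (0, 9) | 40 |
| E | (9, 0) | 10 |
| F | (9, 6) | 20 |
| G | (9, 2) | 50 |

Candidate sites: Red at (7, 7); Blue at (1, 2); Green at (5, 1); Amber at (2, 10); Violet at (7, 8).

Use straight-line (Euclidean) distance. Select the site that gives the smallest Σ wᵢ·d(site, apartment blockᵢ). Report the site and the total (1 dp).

Blue, total 1170.4 km

Total weighted distance at each candidate:
  Red (7, 7): total = 1428.6
  Blue (1, 2): total = 1170.4
  Green (5, 1): total = 1291.0
  Amber (2, 10): total = 1574.4
  Violet (7, 8): total = 1533.9
Minimum is at Blue with total 1170.4 km.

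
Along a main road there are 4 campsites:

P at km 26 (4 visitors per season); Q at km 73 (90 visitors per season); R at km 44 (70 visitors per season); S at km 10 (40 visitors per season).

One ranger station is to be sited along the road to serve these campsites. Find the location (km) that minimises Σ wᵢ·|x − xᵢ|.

For a sum of weighted absolute distances on a line, the optimum is the weighted median (not the mean). Total weight W = 204; half-weight = 102.
Sort by position and accumulate weight:
  km 10 (S, w=40) → cum 40
  km 26 (P, w=4) → cum 44
  km 44 (R, w=70) → cum 114  ≥ 102 → median here
  km 73 (Q, w=90) → cum 204
Optimal location: km 44.

x = 44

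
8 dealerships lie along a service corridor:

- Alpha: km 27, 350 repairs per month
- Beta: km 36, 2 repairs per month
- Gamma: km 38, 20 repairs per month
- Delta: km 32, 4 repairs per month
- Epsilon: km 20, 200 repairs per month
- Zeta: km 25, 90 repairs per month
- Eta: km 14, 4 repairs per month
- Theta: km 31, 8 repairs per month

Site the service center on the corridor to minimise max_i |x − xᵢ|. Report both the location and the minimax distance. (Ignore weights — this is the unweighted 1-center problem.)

The 1-center on a line is the midpoint of the two extreme points: leftmost at 14, rightmost at 38.
Optimal location = (14 + 38)/2 = 26; maximum distance = (38 − 14)/2 = 12.

location 26, max distance 12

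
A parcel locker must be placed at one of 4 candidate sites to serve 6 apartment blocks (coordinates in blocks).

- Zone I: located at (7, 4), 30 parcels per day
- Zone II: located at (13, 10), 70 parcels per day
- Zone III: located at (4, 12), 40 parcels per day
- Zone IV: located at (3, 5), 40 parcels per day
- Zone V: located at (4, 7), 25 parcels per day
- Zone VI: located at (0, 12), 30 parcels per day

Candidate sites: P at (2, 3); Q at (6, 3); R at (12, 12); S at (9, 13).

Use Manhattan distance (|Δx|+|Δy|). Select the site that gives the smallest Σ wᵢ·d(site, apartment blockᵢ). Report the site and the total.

Total weighted distance at each candidate:
  P (2, 3): total = 2480
  Q (6, 3): total = 2280
  R (12, 12): total = 2245
  S (9, 13): total = 2195
Minimum is at S with total 2195 blocks.

S, total 2195 blocks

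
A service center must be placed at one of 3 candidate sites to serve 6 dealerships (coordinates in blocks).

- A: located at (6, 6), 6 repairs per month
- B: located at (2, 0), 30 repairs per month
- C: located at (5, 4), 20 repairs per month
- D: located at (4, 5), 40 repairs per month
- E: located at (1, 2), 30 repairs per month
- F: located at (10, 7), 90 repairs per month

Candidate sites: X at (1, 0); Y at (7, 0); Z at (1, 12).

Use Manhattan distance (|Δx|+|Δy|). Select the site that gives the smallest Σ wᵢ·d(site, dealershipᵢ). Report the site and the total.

Y, total 1772 blocks

Total weighted distance at each candidate:
  X (1, 0): total = 2076
  Y (7, 0): total = 1772
  Z (1, 12): total = 2656
Minimum is at Y with total 1772 blocks.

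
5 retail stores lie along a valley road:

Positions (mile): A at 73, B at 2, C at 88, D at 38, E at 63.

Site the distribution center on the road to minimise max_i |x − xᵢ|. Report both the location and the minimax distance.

location 45, max distance 43

The 1-center on a line is the midpoint of the two extreme points: leftmost at 2, rightmost at 88.
Optimal location = (2 + 88)/2 = 45; maximum distance = (88 − 2)/2 = 43.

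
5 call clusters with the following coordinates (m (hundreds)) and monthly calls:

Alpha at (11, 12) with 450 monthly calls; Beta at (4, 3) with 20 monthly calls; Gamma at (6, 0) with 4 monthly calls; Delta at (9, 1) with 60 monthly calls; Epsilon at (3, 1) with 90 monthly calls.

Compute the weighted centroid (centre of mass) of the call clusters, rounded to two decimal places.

The minimiser of Σwᵢ‖p−pᵢ‖² is the weighted centroid p* = (Σwᵢpᵢ)/(Σwᵢ).
Σwᵢ = 624.
Σwᵢxᵢ = 450·11 + 20·4 + 4·6 + 60·9 + 90·3 = 5864.
Σwᵢyᵢ = 450·12 + 20·3 + 4·0 + 60·1 + 90·1 = 5610.
x* = 5864/624 = 9.40, y* = 5610/624 = 8.99.

(9.40, 8.99)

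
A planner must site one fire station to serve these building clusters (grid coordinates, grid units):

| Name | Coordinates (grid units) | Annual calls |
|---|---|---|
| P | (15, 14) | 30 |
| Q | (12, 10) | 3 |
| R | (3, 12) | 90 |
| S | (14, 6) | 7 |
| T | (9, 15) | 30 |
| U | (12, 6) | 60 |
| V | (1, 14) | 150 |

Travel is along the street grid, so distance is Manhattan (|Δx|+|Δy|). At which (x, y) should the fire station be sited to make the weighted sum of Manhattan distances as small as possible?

(3, 14)

Manhattan distance separates: Σwᵢ(|x−xᵢ|+|y−yᵢ|) = Σwᵢ|x−xᵢ| + Σwᵢ|y−yᵢ|, so x and y are optimised independently as 1-D weighted medians.
Total weight W = 370; half = 185.
x-coordinate, sorted with cumulative weight:
  x=1 (V, w=150) cum 150
  x=3 (R, w=90) cum 240  ← median
  x=9 (T, w=30) cum 270
  x=12 (Q, w=3) cum 273
  x=12 (U, w=60) cum 333
  x=14 (S, w=7) cum 340
  x=15 (P, w=30) cum 370
⇒ x* = 3
y-coordinate, sorted with cumulative weight:
  y=6 (S, w=7) cum 7
  y=6 (U, w=60) cum 67
  y=10 (Q, w=3) cum 70
  y=12 (R, w=90) cum 160
  y=14 (P, w=30) cum 190  ← median
  y=14 (V, w=150) cum 340
  y=15 (T, w=30) cum 370
⇒ y* = 14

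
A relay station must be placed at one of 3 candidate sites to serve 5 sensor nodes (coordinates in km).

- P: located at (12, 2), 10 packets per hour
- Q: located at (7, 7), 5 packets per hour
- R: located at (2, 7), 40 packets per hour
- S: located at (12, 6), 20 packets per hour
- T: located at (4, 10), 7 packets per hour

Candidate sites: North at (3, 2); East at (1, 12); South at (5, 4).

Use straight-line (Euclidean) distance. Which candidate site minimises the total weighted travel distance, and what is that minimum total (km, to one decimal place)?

Total weighted distance at each candidate:
  North (3, 2): total = 579.4
  East (1, 12): total = 667.5
  South (5, 4): total = 448.7
Minimum is at South with total 448.7 km.

South, total 448.7 km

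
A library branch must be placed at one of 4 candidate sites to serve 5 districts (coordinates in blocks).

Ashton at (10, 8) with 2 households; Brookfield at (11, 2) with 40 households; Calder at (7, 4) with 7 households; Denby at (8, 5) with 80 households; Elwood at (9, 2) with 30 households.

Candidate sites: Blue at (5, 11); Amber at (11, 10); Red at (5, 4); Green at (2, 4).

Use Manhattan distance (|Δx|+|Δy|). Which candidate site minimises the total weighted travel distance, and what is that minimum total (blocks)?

Total weighted distance at each candidate:
  Blue (5, 11): total = 1789
  Amber (11, 10): total = 1336
  Red (5, 4): total = 852
  Green (2, 4): total = 1329
Minimum is at Red with total 852 blocks.

Red, total 852 blocks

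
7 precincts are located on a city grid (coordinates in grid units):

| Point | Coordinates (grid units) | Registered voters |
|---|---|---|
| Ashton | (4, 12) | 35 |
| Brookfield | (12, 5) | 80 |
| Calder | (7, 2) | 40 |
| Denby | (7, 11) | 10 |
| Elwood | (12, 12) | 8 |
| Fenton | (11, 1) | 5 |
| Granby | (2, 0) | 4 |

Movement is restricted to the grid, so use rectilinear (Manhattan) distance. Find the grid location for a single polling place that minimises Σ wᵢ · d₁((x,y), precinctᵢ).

Manhattan distance separates: Σwᵢ(|x−xᵢ|+|y−yᵢ|) = Σwᵢ|x−xᵢ| + Σwᵢ|y−yᵢ|, so x and y are optimised independently as 1-D weighted medians.
Total weight W = 182; half = 91.
x-coordinate, sorted with cumulative weight:
  x=2 (Granby, w=4) cum 4
  x=4 (Ashton, w=35) cum 39
  x=7 (Calder, w=40) cum 79
  x=7 (Denby, w=10) cum 89
  x=11 (Fenton, w=5) cum 94  ← median
  x=12 (Brookfield, w=80) cum 174
  x=12 (Elwood, w=8) cum 182
⇒ x* = 11
y-coordinate, sorted with cumulative weight:
  y=0 (Granby, w=4) cum 4
  y=1 (Fenton, w=5) cum 9
  y=2 (Calder, w=40) cum 49
  y=5 (Brookfield, w=80) cum 129  ← median
  y=11 (Denby, w=10) cum 139
  y=12 (Ashton, w=35) cum 174
  y=12 (Elwood, w=8) cum 182
⇒ y* = 5

(11, 5)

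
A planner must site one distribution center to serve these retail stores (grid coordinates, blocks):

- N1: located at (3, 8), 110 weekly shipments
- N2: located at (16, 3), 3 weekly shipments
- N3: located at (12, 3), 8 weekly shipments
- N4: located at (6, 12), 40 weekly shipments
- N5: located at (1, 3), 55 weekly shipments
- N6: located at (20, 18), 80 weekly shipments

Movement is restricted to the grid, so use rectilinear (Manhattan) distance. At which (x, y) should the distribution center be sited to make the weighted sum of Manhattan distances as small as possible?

Manhattan distance separates: Σwᵢ(|x−xᵢ|+|y−yᵢ|) = Σwᵢ|x−xᵢ| + Σwᵢ|y−yᵢ|, so x and y are optimised independently as 1-D weighted medians.
Total weight W = 296; half = 148.
x-coordinate, sorted with cumulative weight:
  x=1 (N5, w=55) cum 55
  x=3 (N1, w=110) cum 165  ← median
  x=6 (N4, w=40) cum 205
  x=12 (N3, w=8) cum 213
  x=16 (N2, w=3) cum 216
  x=20 (N6, w=80) cum 296
⇒ x* = 3
y-coordinate, sorted with cumulative weight:
  y=3 (N2, w=3) cum 3
  y=3 (N3, w=8) cum 11
  y=3 (N5, w=55) cum 66
  y=8 (N1, w=110) cum 176  ← median
  y=12 (N4, w=40) cum 216
  y=18 (N6, w=80) cum 296
⇒ y* = 8

(3, 8)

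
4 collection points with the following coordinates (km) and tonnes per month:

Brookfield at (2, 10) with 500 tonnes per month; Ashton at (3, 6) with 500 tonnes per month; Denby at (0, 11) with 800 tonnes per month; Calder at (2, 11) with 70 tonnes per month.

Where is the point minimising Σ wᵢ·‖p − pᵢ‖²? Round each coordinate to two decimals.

The minimiser of Σwᵢ‖p−pᵢ‖² is the weighted centroid p* = (Σwᵢpᵢ)/(Σwᵢ).
Σwᵢ = 1870.
Σwᵢxᵢ = 500·2 + 500·3 + 800·0 + 70·2 = 2640.
Σwᵢyᵢ = 500·10 + 500·6 + 800·11 + 70·11 = 17570.
x* = 2640/1870 = 1.41, y* = 17570/1870 = 9.40.

(1.41, 9.40)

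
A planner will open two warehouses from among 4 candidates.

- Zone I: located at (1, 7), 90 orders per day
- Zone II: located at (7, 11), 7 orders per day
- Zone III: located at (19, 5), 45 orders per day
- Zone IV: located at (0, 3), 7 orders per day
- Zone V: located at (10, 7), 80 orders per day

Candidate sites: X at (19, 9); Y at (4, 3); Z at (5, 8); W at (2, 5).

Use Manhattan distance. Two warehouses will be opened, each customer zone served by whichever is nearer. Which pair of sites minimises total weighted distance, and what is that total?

Evaluate every pair (each demand assigned to the nearer of the two):
  {X, Z}: total = 1215
  {X, W}: total = 1355
  {Z, W}: total = 1578
  {X, Y}: total = 1715
  {Y, Z}: total = 1758
  {Y, W}: total = 1940
Best pair: {X, Z} with total 1215.

{X, Z}, total 1215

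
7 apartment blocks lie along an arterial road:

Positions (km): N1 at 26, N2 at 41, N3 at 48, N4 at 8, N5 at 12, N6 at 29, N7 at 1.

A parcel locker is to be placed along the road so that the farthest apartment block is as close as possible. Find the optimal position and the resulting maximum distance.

location 24.5, max distance 23.5

The 1-center on a line is the midpoint of the two extreme points: leftmost at 1, rightmost at 48.
Optimal location = (1 + 48)/2 = 24.5; maximum distance = (48 − 1)/2 = 23.5.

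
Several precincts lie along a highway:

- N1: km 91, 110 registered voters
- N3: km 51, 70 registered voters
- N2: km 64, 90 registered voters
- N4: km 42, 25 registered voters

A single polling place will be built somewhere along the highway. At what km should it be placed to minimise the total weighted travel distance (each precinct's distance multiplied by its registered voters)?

x = 64

For a sum of weighted absolute distances on a line, the optimum is the weighted median (not the mean). Total weight W = 295; half-weight = 147.5.
Sort by position and accumulate weight:
  km 42 (N4, w=25) → cum 25
  km 51 (N3, w=70) → cum 95
  km 64 (N2, w=90) → cum 185  ≥ 147.5 → median here
  km 91 (N1, w=110) → cum 295
Optimal location: km 64.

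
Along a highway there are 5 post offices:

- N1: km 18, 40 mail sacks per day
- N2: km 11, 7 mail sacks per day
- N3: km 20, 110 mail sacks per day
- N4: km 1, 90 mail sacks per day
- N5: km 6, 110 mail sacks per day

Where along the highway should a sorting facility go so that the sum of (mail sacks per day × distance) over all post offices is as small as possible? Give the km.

For a sum of weighted absolute distances on a line, the optimum is the weighted median (not the mean). Total weight W = 357; half-weight = 178.5.
Sort by position and accumulate weight:
  km 1 (N4, w=90) → cum 90
  km 6 (N5, w=110) → cum 200  ≥ 178.5 → median here
  km 11 (N2, w=7) → cum 207
  km 18 (N1, w=40) → cum 247
  km 20 (N3, w=110) → cum 357
Optimal location: km 6.

x = 6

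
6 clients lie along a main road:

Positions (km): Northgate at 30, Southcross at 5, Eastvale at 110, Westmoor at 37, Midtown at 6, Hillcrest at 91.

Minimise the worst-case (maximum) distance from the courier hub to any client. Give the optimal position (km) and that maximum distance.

location 57.5, max distance 52.5

The 1-center on a line is the midpoint of the two extreme points: leftmost at 5, rightmost at 110.
Optimal location = (5 + 110)/2 = 57.5; maximum distance = (110 − 5)/2 = 52.5.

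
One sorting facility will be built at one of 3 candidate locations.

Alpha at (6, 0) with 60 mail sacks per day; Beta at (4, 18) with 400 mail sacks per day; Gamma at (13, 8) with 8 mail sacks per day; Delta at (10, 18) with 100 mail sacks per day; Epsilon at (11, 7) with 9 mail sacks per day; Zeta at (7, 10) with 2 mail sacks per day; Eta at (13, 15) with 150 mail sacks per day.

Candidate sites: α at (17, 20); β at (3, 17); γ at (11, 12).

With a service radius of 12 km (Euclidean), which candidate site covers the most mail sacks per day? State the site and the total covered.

γ, covering 669

Coverage radius r = 12 km; a point is covered iff (Δx)²+(Δy)² ≤ 12² = 144.
  α (17, 20): covers {Delta, Eta} → 250
  β (3, 17): covers {Beta, Delta, Zeta, Eta} → 652
  γ (11, 12): covers {Beta, Gamma, Delta, Epsilon, Zeta, Eta} → 669
Maximum coverage at γ: 669 mail sacks per day.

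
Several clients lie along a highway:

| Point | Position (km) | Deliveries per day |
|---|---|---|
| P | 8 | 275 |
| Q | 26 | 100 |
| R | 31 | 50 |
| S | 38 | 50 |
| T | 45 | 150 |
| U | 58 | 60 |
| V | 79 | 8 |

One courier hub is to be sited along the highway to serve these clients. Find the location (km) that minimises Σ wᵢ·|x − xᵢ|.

x = 26

For a sum of weighted absolute distances on a line, the optimum is the weighted median (not the mean). Total weight W = 693; half-weight = 346.5.
Sort by position and accumulate weight:
  km 8 (P, w=275) → cum 275
  km 26 (Q, w=100) → cum 375  ≥ 346.5 → median here
  km 31 (R, w=50) → cum 425
  km 38 (S, w=50) → cum 475
  km 45 (T, w=150) → cum 625
  km 58 (U, w=60) → cum 685
  km 79 (V, w=8) → cum 693
Optimal location: km 26.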